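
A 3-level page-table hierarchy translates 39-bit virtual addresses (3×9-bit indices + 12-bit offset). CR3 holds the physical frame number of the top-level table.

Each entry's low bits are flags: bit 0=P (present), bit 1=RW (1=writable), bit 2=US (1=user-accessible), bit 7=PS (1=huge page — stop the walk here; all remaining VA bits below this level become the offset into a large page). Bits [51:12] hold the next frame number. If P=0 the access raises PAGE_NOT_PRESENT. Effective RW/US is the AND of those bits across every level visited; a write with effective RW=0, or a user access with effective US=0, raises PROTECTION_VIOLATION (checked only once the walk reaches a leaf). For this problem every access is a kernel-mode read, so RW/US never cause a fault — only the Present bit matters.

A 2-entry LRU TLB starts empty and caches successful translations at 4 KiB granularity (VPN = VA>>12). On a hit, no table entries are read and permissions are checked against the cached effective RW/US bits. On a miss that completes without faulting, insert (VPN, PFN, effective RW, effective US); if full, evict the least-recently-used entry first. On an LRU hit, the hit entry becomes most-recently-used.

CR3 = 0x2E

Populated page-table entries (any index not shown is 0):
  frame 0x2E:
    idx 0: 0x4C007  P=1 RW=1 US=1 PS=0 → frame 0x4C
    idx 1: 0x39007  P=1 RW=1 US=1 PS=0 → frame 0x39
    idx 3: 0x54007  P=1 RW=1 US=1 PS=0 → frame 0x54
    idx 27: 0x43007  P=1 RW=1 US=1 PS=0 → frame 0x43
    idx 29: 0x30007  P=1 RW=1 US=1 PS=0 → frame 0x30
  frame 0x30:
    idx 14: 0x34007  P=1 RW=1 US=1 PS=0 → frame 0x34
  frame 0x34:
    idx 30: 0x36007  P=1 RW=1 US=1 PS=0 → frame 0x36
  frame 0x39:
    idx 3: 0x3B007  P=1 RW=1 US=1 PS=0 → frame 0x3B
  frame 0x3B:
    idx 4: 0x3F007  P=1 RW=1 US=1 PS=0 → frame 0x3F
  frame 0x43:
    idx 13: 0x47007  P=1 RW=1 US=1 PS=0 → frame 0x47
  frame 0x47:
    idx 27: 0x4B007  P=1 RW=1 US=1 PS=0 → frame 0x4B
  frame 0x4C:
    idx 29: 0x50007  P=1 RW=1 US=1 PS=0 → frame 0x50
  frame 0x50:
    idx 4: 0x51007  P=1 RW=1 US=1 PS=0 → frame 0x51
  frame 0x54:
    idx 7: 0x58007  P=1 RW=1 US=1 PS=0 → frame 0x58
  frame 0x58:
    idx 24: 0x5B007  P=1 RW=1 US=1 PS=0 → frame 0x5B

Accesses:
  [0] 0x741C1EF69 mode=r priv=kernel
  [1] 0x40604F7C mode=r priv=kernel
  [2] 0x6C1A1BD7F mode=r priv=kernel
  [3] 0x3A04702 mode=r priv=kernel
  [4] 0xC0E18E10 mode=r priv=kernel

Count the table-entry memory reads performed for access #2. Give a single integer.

Per-access translation:
#0 VA=0x741C1EF69 (r,kernel):
  L0: frame=0x2E idx=29 entry=0x30007 [P=1 RW=1 US=1 PS=0]
  L1: frame=0x30 idx=14 entry=0x34007 [P=1 RW=1 US=1 PS=0]
  L2: frame=0x34 idx=30 entry=0x36007 [P=1 RW=1 US=1 PS=0]
  ✓ 0x36F69  — 3 lookups
#1 VA=0x40604F7C (r,kernel):
  L0: frame=0x2E idx=1 entry=0x39007 [P=1 RW=1 US=1 PS=0]
  L1: frame=0x39 idx=3 entry=0x3B007 [P=1 RW=1 US=1 PS=0]
  L2: frame=0x3B idx=4 entry=0x3F007 [P=1 RW=1 US=1 PS=0]
  ✓ 0x3FF7C  — 3 lookups
#2 VA=0x6C1A1BD7F (r,kernel):
  L0: frame=0x2E idx=27 entry=0x43007 [P=1 RW=1 US=1 PS=0]
  L1: frame=0x43 idx=13 entry=0x47007 [P=1 RW=1 US=1 PS=0]
  L2: frame=0x47 idx=27 entry=0x4B007 [P=1 RW=1 US=1 PS=0]
  ✓ 0x4BD7F  — 3 lookups
#3 VA=0x3A04702 (r,kernel):
  L0: frame=0x2E idx=0 entry=0x4C007 [P=1 RW=1 US=1 PS=0]
  L1: frame=0x4C idx=29 entry=0x50007 [P=1 RW=1 US=1 PS=0]
  L2: frame=0x50 idx=4 entry=0x51007 [P=1 RW=1 US=1 PS=0]
  ✓ 0x51702  — 3 lookups
#4 VA=0xC0E18E10 (r,kernel):
  L0: frame=0x2E idx=3 entry=0x54007 [P=1 RW=1 US=1 PS=0]
  L1: frame=0x54 idx=7 entry=0x58007 [P=1 RW=1 US=1 PS=0]
  L2: frame=0x58 idx=24 entry=0x5B007 [P=1 RW=1 US=1 PS=0]
  ✓ 0x5BE10  — 3 lookups

Entries read for #2: 3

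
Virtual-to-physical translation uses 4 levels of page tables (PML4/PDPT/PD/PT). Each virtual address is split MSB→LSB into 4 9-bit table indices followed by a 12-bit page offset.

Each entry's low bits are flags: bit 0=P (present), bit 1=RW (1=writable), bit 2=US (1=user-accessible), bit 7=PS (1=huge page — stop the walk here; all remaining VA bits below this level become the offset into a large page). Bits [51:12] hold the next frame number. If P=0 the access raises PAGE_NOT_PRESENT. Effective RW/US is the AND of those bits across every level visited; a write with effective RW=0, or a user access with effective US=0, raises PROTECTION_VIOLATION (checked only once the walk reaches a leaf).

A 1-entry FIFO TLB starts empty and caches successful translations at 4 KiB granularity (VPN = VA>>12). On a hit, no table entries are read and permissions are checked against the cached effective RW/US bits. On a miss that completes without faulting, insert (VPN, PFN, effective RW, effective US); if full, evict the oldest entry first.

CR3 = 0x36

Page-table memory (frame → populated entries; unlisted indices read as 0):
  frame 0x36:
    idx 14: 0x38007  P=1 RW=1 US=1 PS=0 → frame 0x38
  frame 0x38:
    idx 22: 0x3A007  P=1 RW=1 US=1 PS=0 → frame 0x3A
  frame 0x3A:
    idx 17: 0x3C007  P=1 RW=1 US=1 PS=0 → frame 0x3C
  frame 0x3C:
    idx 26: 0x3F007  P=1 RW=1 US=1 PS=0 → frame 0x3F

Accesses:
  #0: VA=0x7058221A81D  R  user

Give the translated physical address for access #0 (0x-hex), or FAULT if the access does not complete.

Per-access translation:
#0 VA=0x7058221A81D (r,user):
  [0] read 0x36 idx=14: raw=0x38007 flags P=1 W=1 U=1 S=0
  [1] read 0x38 idx=22: raw=0x3A007 flags P=1 W=1 U=1 S=0
  [2] read 0x3A idx=17: raw=0x3C007 flags P=1 W=1 U=1 S=0
  [3] read 0x3C idx=26: raw=0x3F007 flags P=1 W=1 U=1 S=0
  ✓ 0x3F81D  — 4 lookups

Access #0 PA: 0x3F81D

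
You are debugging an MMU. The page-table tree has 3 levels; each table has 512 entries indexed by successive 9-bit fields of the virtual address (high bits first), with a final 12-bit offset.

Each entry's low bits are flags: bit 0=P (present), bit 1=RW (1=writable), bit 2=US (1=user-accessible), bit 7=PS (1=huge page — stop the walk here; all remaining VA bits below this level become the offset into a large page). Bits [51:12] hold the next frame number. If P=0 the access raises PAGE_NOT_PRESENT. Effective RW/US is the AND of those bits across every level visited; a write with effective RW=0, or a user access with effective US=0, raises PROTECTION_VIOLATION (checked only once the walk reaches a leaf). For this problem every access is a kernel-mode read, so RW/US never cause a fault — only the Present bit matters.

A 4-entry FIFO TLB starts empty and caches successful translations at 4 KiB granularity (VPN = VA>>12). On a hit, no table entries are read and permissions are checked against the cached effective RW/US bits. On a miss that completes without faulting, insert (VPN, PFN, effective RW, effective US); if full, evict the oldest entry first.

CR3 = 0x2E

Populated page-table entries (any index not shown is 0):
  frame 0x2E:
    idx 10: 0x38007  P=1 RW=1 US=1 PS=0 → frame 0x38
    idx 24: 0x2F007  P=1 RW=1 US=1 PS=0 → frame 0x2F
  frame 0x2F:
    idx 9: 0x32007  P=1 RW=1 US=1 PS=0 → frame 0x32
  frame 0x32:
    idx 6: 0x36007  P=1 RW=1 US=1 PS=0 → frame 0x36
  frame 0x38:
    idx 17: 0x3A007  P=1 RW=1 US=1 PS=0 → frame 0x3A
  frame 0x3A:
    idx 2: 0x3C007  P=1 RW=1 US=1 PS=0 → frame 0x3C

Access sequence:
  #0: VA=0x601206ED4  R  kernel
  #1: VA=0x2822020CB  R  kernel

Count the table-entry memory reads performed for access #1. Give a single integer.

Walk each access:
#0 VA=0x601206ED4 (r,kernel):
  [0] read 0x2E idx=24: raw=0x2F007 flags P=1 W=1 U=1 S=0
  [1] read 0x2F idx=9: raw=0x32007 flags P=1 W=1 U=1 S=0
  [2] read 0x32 idx=6: raw=0x36007 flags P=1 W=1 U=1 S=0
  → PA=0x36ED4  (3 entries read)
#1 VA=0x2822020CB (r,kernel):
  [0] read 0x2E idx=10: raw=0x38007 flags P=1 W=1 U=1 S=0
  [1] read 0x38 idx=17: raw=0x3A007 flags P=1 W=1 U=1 S=0
  [2] read 0x3A idx=2: raw=0x3C007 flags P=1 W=1 U=1 S=0
  → PA=0x3C0CB  (3 entries read)

Entries read for #1: 3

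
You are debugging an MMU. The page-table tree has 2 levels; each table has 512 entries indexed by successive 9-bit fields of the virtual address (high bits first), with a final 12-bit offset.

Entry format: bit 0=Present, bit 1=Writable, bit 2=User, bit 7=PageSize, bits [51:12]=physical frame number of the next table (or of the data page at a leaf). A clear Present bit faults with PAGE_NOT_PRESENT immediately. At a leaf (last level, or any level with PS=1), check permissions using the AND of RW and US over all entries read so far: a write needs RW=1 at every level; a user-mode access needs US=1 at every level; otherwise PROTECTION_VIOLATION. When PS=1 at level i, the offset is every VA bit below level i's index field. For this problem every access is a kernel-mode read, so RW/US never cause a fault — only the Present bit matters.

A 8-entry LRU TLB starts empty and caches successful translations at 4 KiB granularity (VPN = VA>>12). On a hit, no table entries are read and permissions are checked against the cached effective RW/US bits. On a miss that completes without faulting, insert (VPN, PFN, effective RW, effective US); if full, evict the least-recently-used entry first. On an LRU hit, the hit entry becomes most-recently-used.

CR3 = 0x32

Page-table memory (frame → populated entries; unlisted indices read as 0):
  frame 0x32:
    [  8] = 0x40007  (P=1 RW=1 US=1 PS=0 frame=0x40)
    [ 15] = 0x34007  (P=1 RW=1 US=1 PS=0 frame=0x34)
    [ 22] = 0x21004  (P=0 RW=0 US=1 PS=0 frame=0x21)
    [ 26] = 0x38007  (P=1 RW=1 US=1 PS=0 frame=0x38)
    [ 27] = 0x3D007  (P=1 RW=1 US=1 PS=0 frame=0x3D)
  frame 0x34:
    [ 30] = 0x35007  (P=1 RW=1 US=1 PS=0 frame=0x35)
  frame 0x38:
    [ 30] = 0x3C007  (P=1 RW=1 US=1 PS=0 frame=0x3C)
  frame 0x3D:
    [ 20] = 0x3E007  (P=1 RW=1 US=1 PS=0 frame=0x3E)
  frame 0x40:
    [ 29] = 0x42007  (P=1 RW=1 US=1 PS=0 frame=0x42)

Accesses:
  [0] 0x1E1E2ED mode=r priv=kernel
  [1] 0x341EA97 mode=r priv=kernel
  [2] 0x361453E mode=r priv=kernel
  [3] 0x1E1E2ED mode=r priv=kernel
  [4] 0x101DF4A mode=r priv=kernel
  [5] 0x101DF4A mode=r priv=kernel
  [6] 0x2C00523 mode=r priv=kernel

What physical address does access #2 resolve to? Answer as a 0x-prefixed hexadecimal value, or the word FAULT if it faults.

Trace:
#0 VA=0x1E1E2ED (r,kernel):
  [0] read 0x32 idx=15: raw=0x34007 flags P=1 W=1 U=1 S=0
  [1] read 0x34 idx=30: raw=0x35007 flags P=1 W=1 U=1 S=0
  ✓ 0x352ED  — 2 lookups
#1 VA=0x341EA97 (r,kernel):
  [0] read 0x32 idx=26: raw=0x38007 flags P=1 W=1 U=1 S=0
  [1] read 0x38 idx=30: raw=0x3C007 flags P=1 W=1 U=1 S=0
  ✓ 0x3CA97  — 2 lookups
#2 VA=0x361453E (r,kernel):
  [0] read 0x32 idx=27: raw=0x3D007 flags P=1 W=1 U=1 S=0
  [1] read 0x3D idx=20: raw=0x3E007 flags P=1 W=1 U=1 S=0
  ✓ 0x3E53E  — 2 lookups
#3 VA=0x1E1E2ED (r,kernel):
  TLB hit vpn=0x1E1E → PA=0x352ED
#4 VA=0x101DF4A (r,kernel):
  [0] read 0x32 idx=8: raw=0x40007 flags P=1 W=1 U=1 S=0
  [1] read 0x40 idx=29: raw=0x42007 flags P=1 W=1 U=1 S=0
  ✓ 0x42F4A  — 2 lookups
#5 VA=0x101DF4A (r,kernel):
  TLB hit vpn=0x101D → PA=0x42F4A
#6 VA=0x2C00523 (r,kernel):
  [0] read 0x32 idx=22: raw=0x21004 flags P=0 W=0 U=1 S=0
  ✗ PAGE_NOT_PRESENT  [1 reads]

Access #2 PA: 0x3E53E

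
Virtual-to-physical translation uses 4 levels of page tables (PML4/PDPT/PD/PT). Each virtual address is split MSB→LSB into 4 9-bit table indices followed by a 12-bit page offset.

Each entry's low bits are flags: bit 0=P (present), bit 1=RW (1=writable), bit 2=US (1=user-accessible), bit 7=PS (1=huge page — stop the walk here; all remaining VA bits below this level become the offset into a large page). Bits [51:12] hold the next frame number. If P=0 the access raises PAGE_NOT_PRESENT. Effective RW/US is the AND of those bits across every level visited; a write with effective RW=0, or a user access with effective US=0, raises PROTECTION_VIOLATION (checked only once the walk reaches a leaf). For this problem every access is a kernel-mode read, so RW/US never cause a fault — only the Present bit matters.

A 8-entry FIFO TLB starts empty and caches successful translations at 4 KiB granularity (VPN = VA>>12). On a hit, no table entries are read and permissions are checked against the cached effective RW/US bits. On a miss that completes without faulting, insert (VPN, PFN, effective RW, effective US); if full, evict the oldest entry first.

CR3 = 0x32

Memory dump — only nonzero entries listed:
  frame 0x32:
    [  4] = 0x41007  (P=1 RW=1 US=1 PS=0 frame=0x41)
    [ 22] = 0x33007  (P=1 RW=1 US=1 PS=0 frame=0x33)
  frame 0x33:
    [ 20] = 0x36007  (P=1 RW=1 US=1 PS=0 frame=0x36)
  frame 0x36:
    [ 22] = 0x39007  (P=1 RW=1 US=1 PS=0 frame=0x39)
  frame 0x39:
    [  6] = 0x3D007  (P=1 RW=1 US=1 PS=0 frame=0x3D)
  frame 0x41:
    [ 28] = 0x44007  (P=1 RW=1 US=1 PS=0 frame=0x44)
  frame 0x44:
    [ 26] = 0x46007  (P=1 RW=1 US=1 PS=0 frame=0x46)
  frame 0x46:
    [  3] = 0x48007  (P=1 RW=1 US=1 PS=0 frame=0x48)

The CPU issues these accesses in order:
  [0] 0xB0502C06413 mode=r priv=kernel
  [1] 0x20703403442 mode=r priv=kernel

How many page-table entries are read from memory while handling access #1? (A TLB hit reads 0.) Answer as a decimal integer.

Trace:
#0 VA=0xB0502C06413 (r,kernel):
  L0 @0x32[22] → 0x33007  P=1,RW=1,US=1,PS=0
  L1 @0x33[20] → 0x36007  P=1,RW=1,US=1,PS=0
  L2 @0x36[22] → 0x39007  P=1,RW=1,US=1,PS=0
  L3 @0x39[6] → 0x3D007  P=1,RW=1,US=1,PS=0
  → PA=0x3D413  (4 entries read)
#1 VA=0x20703403442 (r,kernel):
  L0 @0x32[4] → 0x41007  P=1,RW=1,US=1,PS=0
  L1 @0x41[28] → 0x44007  P=1,RW=1,US=1,PS=0
  L2 @0x44[26] → 0x46007  P=1,RW=1,US=1,PS=0
  L3 @0x46[3] → 0x48007  P=1,RW=1,US=1,PS=0
  → PA=0x48442  (4 entries read)

Entries read for #1: 4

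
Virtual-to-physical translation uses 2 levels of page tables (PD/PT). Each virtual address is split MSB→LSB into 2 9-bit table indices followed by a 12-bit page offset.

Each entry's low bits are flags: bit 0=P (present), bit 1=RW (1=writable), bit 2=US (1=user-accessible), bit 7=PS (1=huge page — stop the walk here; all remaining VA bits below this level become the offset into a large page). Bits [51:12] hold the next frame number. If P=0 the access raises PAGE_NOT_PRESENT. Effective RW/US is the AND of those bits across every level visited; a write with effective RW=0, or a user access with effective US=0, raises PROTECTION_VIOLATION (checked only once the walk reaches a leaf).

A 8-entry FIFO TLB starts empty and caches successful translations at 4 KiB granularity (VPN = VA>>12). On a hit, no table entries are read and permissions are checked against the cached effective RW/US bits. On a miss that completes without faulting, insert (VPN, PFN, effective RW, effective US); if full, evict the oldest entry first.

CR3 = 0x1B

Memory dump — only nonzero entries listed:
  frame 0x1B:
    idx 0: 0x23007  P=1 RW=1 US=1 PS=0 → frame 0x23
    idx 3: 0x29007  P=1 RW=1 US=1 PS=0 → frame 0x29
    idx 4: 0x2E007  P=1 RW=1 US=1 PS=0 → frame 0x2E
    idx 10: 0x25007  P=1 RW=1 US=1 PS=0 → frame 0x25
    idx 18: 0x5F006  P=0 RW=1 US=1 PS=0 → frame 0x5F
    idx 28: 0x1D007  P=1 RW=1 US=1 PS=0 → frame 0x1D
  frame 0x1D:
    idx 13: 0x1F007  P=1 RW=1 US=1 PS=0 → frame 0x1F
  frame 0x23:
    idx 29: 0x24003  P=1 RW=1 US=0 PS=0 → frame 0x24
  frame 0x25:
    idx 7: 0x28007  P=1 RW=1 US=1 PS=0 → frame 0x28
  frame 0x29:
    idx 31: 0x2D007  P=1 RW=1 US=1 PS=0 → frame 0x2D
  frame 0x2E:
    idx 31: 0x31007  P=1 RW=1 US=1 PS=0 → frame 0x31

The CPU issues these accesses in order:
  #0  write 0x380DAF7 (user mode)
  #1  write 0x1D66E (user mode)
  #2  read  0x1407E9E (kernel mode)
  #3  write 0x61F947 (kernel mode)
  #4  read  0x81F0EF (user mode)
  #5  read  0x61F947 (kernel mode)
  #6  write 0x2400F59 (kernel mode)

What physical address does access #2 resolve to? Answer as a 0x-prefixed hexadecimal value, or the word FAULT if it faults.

Per-access translation:
#0 VA=0x380DAF7 (w,user):
  lvl0: tbl 0x1B, slot 28 ⇒ 0x1D007 (P1/RW1/US1/PS0)
  lvl1: tbl 0x1D, slot 13 ⇒ 0x1F007 (P1/RW1/US1/PS0)
  ⇒ phys 0x1FAF7  [2 reads]
#1 VA=0x1D66E (w,user):
  lvl0: tbl 0x1B, slot 0 ⇒ 0x23007 (P1/RW1/US1/PS0)
  lvl1: tbl 0x23, slot 29 ⇒ 0x24003 (P1/RW1/US0/PS0)
  ⇒ fault: PROTECTION_VIOLATION  — 2 lookups
#2 VA=0x1407E9E (r,kernel):
  lvl0: tbl 0x1B, slot 10 ⇒ 0x25007 (P1/RW1/US1/PS0)
  lvl1: tbl 0x25, slot 7 ⇒ 0x28007 (P1/RW1/US1/PS0)
  ⇒ phys 0x28E9E  [2 reads]
#3 VA=0x61F947 (w,kernel):
  lvl0: tbl 0x1B, slot 3 ⇒ 0x29007 (P1/RW1/US1/PS0)
  lvl1: tbl 0x29, slot 31 ⇒ 0x2D007 (P1/RW1/US1/PS0)
  ⇒ phys 0x2D947  [2 reads]
#4 VA=0x81F0EF (r,user):
  lvl0: tbl 0x1B, slot 4 ⇒ 0x2E007 (P1/RW1/US1/PS0)
  lvl1: tbl 0x2E, slot 31 ⇒ 0x31007 (P1/RW1/US1/PS0)
  ⇒ phys 0x310EF  [2 reads]
#5 VA=0x61F947 (r,kernel):
  TLB hit vpn=0x61F → PA=0x2D947
#6 VA=0x2400F59 (w,kernel):
  lvl0: tbl 0x1B, slot 18 ⇒ 0x5F006 (P0/RW1/US1/PS0)
  ⇒ fault: PAGE_NOT_PRESENT  — 1 lookups

Access #2 PA: 0x28E9E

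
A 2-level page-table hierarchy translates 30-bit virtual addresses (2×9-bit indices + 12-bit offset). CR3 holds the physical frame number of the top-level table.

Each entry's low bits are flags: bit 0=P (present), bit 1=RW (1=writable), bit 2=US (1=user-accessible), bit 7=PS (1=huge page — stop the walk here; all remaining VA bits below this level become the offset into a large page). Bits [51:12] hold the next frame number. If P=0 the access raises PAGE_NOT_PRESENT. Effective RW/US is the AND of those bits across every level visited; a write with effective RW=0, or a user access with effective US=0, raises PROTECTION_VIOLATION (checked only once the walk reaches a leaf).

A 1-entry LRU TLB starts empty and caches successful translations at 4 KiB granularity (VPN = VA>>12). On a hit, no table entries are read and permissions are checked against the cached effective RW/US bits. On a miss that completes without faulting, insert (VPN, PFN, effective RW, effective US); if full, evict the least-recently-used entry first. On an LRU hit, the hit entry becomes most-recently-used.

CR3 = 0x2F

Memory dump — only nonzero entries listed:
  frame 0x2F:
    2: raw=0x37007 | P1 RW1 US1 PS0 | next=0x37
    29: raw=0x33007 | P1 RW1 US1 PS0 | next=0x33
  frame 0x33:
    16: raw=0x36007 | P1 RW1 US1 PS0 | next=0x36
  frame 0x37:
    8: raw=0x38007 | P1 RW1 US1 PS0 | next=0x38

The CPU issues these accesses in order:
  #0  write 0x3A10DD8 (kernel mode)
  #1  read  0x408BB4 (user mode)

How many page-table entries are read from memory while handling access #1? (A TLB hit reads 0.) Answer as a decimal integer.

Trace:
#0 VA=0x3A10DD8 (w,kernel):
  L0 @0x2F[29] → 0x33007  P=1,RW=1,US=1,PS=0
  L1 @0x33[16] → 0x36007  P=1,RW=1,US=1,PS=0
  → PA=0x36DD8  (2 entries read)
#1 VA=0x408BB4 (r,user):
  L0 @0x2F[2] → 0x37007  P=1,RW=1,US=1,PS=0
  L1 @0x37[8] → 0x38007  P=1,RW=1,US=1,PS=0
  → PA=0x38BB4  (2 entries read)

Entries read for #1: 2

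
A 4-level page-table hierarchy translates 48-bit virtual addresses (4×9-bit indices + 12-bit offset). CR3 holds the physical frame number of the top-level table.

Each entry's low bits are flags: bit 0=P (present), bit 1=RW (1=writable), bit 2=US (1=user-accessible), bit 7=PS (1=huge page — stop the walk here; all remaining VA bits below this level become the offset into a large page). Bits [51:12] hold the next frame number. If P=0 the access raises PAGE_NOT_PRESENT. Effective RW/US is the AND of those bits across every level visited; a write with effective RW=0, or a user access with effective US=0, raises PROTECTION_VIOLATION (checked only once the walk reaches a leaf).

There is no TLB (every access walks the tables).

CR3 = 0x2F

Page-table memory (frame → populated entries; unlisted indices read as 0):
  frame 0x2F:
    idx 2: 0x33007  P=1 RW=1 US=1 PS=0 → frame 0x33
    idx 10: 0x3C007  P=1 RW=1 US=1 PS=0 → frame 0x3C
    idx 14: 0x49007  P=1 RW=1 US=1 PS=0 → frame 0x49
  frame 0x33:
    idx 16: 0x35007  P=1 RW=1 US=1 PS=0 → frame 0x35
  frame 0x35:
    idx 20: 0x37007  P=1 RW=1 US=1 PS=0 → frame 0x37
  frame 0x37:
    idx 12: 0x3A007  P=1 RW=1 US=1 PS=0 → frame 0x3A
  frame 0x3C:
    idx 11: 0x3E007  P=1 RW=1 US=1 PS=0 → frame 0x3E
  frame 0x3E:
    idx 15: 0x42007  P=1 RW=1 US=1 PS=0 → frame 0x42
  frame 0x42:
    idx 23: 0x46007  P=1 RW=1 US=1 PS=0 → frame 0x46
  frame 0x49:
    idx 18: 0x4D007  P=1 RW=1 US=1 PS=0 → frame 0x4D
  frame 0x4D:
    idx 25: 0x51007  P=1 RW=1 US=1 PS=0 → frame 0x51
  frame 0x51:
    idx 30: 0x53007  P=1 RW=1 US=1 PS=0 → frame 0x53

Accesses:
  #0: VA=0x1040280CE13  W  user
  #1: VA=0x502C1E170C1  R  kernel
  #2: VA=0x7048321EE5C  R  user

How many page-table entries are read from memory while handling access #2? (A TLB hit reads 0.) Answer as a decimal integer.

Trace:
#0 VA=0x1040280CE13 (w,user):
  lvl0: tbl 0x2F, slot 2 ⇒ 0x33007 (P1/RW1/US1/PS0)
  lvl1: tbl 0x33, slot 16 ⇒ 0x35007 (P1/RW1/US1/PS0)
  lvl2: tbl 0x35, slot 20 ⇒ 0x37007 (P1/RW1/US1/PS0)
  lvl3: tbl 0x37, slot 12 ⇒ 0x3A007 (P1/RW1/US1/PS0)
  ⇒ phys 0x3AE13  [4 reads]
#1 VA=0x502C1E170C1 (r,kernel):
  lvl0: tbl 0x2F, slot 10 ⇒ 0x3C007 (P1/RW1/US1/PS0)
  lvl1: tbl 0x3C, slot 11 ⇒ 0x3E007 (P1/RW1/US1/PS0)
  lvl2: tbl 0x3E, slot 15 ⇒ 0x42007 (P1/RW1/US1/PS0)
  lvl3: tbl 0x42, slot 23 ⇒ 0x46007 (P1/RW1/US1/PS0)
  ⇒ phys 0x460C1  [4 reads]
#2 VA=0x7048321EE5C (r,user):
  lvl0: tbl 0x2F, slot 14 ⇒ 0x49007 (P1/RW1/US1/PS0)
  lvl1: tbl 0x49, slot 18 ⇒ 0x4D007 (P1/RW1/US1/PS0)
  lvl2: tbl 0x4D, slot 25 ⇒ 0x51007 (P1/RW1/US1/PS0)
  lvl3: tbl 0x51, slot 30 ⇒ 0x53007 (P1/RW1/US1/PS0)
  ⇒ phys 0x53E5C  [4 reads]

Entries read for #2: 4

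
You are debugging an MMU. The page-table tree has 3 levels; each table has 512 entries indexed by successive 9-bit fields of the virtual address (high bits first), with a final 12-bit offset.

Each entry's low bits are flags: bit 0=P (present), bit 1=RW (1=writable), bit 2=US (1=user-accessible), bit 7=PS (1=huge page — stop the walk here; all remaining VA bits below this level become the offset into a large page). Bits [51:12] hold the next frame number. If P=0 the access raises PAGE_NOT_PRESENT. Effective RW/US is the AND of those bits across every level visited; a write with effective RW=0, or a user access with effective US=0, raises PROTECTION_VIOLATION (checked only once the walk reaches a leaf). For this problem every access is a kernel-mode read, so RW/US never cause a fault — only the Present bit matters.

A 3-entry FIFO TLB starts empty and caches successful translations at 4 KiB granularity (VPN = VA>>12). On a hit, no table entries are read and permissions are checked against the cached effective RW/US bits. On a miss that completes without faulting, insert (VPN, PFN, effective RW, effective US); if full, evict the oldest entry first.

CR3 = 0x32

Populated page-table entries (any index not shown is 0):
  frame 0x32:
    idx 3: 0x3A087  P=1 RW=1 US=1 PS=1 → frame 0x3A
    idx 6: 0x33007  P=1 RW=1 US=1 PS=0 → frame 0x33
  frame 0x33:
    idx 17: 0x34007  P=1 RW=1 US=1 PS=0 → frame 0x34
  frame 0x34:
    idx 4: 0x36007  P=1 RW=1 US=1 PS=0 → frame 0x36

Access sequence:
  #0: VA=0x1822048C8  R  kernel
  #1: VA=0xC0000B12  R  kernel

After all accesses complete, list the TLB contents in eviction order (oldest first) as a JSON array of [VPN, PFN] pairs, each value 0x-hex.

Trace:
#0 VA=0x1822048C8 (r,kernel):
  [0] read 0x32 idx=6: raw=0x33007 flags P=1 W=1 U=1 S=0
  [1] read 0x33 idx=17: raw=0x34007 flags P=1 W=1 U=1 S=0
  [2] read 0x34 idx=4: raw=0x36007 flags P=1 W=1 U=1 S=0
  ✓ 0x368C8  — 3 lookups
#1 VA=0xC0000B12 (r,kernel):
  [0] read 0x32 idx=3: raw=0x3A087 flags P=1 W=1 U=1 S=1
  ✓ 0x3AB12 (huge @L0)  — 1 lookups

TLB: [["0x182204", "0x36"], ["0xC0000", "0x3A"]]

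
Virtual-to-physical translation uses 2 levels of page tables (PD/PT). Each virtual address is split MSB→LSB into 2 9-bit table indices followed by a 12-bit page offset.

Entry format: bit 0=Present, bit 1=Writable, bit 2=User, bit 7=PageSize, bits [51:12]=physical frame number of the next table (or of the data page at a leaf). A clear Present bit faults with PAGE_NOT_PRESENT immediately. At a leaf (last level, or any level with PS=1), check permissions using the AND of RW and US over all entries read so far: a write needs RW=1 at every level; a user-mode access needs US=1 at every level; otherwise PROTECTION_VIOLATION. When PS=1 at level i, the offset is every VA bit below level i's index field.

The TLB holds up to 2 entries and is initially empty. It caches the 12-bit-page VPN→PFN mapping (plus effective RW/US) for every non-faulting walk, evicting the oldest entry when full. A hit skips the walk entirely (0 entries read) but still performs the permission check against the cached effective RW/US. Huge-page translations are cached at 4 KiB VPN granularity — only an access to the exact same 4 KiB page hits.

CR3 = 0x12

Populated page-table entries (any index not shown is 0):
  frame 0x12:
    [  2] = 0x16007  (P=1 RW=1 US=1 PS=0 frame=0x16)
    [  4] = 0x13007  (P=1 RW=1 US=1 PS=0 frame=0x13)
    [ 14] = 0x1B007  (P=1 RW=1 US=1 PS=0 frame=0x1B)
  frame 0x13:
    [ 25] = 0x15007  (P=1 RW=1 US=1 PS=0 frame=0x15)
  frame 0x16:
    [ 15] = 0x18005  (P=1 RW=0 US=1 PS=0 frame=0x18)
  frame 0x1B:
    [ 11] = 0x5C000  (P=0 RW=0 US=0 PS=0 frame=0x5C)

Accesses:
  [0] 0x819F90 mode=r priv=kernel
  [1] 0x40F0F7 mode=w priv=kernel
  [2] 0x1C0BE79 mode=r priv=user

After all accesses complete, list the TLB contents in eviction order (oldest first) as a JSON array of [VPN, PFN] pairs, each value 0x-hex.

Walk each access:
#0 VA=0x819F90 (r,kernel):
  lvl0: tbl 0x12, slot 4 ⇒ 0x13007 (P1/RW1/US1/PS0)
  lvl1: tbl 0x13, slot 25 ⇒ 0x15007 (P1/RW1/US1/PS0)
  ⇒ phys 0x15F90  [2 reads]
#1 VA=0x40F0F7 (w,kernel):
  lvl0: tbl 0x12, slot 2 ⇒ 0x16007 (P1/RW1/US1/PS0)
  lvl1: tbl 0x16, slot 15 ⇒ 0x18005 (P1/RW0/US1/PS0)
  ✗ PROTECTION_VIOLATION  [2 reads]
#2 VA=0x1C0BE79 (r,user):
  lvl0: tbl 0x12, slot 14 ⇒ 0x1B007 (P1/RW1/US1/PS0)
  lvl1: tbl 0x1B, slot 11 ⇒ 0x5C000 (P0/RW0/US0/PS0)
  ✗ PAGE_NOT_PRESENT  [2 reads]

TLB: [["0x819", "0x15"]]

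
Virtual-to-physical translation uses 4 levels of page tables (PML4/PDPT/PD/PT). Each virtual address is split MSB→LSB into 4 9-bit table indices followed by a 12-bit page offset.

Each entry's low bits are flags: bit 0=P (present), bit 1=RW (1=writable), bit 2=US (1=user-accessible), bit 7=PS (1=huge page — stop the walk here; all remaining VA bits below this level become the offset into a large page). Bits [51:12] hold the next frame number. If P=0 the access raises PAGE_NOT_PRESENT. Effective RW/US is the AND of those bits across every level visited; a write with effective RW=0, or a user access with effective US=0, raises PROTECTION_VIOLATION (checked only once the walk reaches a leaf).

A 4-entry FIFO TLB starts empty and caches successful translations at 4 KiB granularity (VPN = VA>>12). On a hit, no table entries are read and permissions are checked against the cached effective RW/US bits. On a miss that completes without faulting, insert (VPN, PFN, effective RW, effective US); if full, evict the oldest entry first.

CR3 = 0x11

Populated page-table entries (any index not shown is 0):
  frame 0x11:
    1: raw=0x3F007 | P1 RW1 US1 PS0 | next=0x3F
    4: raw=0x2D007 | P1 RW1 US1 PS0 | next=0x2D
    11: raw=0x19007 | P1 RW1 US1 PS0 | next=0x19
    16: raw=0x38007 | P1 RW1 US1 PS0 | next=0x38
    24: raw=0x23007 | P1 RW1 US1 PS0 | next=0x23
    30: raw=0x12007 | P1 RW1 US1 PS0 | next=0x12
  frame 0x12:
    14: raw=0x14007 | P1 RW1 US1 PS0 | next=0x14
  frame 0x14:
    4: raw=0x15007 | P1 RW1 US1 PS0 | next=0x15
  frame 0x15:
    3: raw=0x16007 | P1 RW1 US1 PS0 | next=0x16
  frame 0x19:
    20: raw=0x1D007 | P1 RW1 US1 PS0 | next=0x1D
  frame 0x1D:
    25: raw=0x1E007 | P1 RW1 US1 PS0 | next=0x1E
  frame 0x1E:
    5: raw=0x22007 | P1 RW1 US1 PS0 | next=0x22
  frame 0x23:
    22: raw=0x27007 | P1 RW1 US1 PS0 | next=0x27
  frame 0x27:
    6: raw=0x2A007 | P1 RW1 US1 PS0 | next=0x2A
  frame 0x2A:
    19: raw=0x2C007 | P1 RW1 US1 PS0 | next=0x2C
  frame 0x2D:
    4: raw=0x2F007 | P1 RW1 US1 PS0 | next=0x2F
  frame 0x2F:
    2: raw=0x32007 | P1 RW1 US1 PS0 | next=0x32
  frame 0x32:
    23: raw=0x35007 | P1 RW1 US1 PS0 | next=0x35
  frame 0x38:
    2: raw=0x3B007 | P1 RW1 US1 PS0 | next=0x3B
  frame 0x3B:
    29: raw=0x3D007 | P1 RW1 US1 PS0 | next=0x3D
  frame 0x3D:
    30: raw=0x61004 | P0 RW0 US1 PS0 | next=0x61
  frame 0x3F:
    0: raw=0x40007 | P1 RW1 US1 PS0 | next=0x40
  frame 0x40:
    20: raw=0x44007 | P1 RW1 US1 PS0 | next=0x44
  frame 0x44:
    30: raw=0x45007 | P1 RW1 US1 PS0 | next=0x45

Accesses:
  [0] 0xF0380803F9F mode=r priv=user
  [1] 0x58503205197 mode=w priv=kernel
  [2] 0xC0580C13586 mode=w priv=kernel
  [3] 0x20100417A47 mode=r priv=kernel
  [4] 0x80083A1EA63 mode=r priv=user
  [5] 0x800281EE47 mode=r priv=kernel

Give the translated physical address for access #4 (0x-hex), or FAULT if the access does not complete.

Per-access translation:
#0 VA=0xF0380803F9F (r,user):
  L0 @0x11[30] → 0x12007  P=1,RW=1,US=1,PS=0
  L1 @0x12[14] → 0x14007  P=1,RW=1,US=1,PS=0
  L2 @0x14[4] → 0x15007  P=1,RW=1,US=1,PS=0
  L3 @0x15[3] → 0x16007  P=1,RW=1,US=1,PS=0
  ⇒ phys 0x16F9F  [4 reads]
#1 VA=0x58503205197 (w,kernel):
  L0 @0x11[11] → 0x19007  P=1,RW=1,US=1,PS=0
  L1 @0x19[20] → 0x1D007  P=1,RW=1,US=1,PS=0
  L2 @0x1D[25] → 0x1E007  P=1,RW=1,US=1,PS=0
  L3 @0x1E[5] → 0x22007  P=1,RW=1,US=1,PS=0
  ⇒ phys 0x22197  [4 reads]
#2 VA=0xC0580C13586 (w,kernel):
  L0 @0x11[24] → 0x23007  P=1,RW=1,US=1,PS=0
  L1 @0x23[22] → 0x27007  P=1,RW=1,US=1,PS=0
  L2 @0x27[6] → 0x2A007  P=1,RW=1,US=1,PS=0
  L3 @0x2A[19] → 0x2C007  P=1,RW=1,US=1,PS=0
  ⇒ phys 0x2C586  [4 reads]
#3 VA=0x20100417A47 (r,kernel):
  L0 @0x11[4] → 0x2D007  P=1,RW=1,US=1,PS=0
  L1 @0x2D[4] → 0x2F007  P=1,RW=1,US=1,PS=0
  L2 @0x2F[2] → 0x32007  P=1,RW=1,US=1,PS=0
  L3 @0x32[23] → 0x35007  P=1,RW=1,US=1,PS=0
  ⇒ phys 0x35A47  [4 reads]
#4 VA=0x80083A1EA63 (r,user):
  L0 @0x11[16] → 0x38007  P=1,RW=1,US=1,PS=0
  L1 @0x38[2] → 0x3B007  P=1,RW=1,US=1,PS=0
  L2 @0x3B[29] → 0x3D007  P=1,RW=1,US=1,PS=0
  L3 @0x3D[30] → 0x61004  P=0,RW=0,US=1,PS=0
  ✗ PAGE_NOT_PRESENT  [4 reads]
#5 VA=0x800281EE47 (r,kernel):
  L0 @0x11[1] → 0x3F007  P=1,RW=1,US=1,PS=0
  L1 @0x3F[0] → 0x40007  P=1,RW=1,US=1,PS=0
  L2 @0x40[20] → 0x44007  P=1,RW=1,US=1,PS=0
  L3 @0x44[30] → 0x45007  P=1,RW=1,US=1,PS=0
  ⇒ phys 0x45E47  [4 reads]

Access #4 PA: FAULT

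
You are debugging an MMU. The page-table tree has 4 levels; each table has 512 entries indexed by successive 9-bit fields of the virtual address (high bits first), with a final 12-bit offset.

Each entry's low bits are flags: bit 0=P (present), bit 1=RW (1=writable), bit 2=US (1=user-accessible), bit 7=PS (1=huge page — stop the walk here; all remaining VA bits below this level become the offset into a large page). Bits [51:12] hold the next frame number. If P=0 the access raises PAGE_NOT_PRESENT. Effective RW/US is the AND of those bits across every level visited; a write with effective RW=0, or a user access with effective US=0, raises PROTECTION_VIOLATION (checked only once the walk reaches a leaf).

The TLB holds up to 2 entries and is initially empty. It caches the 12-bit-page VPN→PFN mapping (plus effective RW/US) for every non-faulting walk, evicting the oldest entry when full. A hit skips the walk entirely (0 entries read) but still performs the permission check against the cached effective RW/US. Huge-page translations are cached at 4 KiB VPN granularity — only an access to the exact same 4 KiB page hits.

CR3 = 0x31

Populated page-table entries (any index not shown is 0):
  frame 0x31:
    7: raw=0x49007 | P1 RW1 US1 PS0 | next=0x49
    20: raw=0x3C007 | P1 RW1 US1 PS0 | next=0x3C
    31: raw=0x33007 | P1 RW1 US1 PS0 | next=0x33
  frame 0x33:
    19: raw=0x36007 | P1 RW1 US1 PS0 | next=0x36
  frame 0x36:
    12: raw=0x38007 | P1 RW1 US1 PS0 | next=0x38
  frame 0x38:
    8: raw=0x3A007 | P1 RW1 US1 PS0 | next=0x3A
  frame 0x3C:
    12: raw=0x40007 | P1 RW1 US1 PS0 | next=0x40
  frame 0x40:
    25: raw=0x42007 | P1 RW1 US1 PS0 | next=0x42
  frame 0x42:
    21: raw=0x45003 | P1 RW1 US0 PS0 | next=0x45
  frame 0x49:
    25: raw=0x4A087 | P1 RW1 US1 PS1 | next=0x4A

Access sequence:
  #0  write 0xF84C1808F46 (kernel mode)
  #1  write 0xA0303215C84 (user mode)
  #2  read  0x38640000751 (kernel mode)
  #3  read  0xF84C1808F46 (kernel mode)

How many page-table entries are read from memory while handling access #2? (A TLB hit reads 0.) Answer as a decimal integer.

Per-access translation:
#0 VA=0xF84C1808F46 (w,kernel):
  L0: frame=0x31 idx=31 entry=0x33007 [P=1 RW=1 US=1 PS=0]
  L1: frame=0x33 idx=19 entry=0x36007 [P=1 RW=1 US=1 PS=0]
  L2: frame=0x36 idx=12 entry=0x38007 [P=1 RW=1 US=1 PS=0]
  L3: frame=0x38 idx=8 entry=0x3A007 [P=1 RW=1 US=1 PS=0]
  → PA=0x3AF46  (4 entries read)
#1 VA=0xA0303215C84 (w,user):
  L0: frame=0x31 idx=20 entry=0x3C007 [P=1 RW=1 US=1 PS=0]
  L1: frame=0x3C idx=12 entry=0x40007 [P=1 RW=1 US=1 PS=0]
  L2: frame=0x40 idx=25 entry=0x42007 [P=1 RW=1 US=1 PS=0]
  L3: frame=0x42 idx=21 entry=0x45003 [P=1 RW=1 US=0 PS=0]
  → PROTECTION_VIOLATION  (4 entries read)
#2 VA=0x38640000751 (r,kernel):
  L0: frame=0x31 idx=7 entry=0x49007 [P=1 RW=1 US=1 PS=0]
  L1: frame=0x49 idx=25 entry=0x4A087 [P=1 RW=1 US=1 PS=1]
  → PA=0x4A751 (huge @L1)  (2 entries read)
#3 VA=0xF84C1808F46 (r,kernel):
  TLB hit vpn=0xF84C1808 → PA=0x3AF46

Entries read for #2: 2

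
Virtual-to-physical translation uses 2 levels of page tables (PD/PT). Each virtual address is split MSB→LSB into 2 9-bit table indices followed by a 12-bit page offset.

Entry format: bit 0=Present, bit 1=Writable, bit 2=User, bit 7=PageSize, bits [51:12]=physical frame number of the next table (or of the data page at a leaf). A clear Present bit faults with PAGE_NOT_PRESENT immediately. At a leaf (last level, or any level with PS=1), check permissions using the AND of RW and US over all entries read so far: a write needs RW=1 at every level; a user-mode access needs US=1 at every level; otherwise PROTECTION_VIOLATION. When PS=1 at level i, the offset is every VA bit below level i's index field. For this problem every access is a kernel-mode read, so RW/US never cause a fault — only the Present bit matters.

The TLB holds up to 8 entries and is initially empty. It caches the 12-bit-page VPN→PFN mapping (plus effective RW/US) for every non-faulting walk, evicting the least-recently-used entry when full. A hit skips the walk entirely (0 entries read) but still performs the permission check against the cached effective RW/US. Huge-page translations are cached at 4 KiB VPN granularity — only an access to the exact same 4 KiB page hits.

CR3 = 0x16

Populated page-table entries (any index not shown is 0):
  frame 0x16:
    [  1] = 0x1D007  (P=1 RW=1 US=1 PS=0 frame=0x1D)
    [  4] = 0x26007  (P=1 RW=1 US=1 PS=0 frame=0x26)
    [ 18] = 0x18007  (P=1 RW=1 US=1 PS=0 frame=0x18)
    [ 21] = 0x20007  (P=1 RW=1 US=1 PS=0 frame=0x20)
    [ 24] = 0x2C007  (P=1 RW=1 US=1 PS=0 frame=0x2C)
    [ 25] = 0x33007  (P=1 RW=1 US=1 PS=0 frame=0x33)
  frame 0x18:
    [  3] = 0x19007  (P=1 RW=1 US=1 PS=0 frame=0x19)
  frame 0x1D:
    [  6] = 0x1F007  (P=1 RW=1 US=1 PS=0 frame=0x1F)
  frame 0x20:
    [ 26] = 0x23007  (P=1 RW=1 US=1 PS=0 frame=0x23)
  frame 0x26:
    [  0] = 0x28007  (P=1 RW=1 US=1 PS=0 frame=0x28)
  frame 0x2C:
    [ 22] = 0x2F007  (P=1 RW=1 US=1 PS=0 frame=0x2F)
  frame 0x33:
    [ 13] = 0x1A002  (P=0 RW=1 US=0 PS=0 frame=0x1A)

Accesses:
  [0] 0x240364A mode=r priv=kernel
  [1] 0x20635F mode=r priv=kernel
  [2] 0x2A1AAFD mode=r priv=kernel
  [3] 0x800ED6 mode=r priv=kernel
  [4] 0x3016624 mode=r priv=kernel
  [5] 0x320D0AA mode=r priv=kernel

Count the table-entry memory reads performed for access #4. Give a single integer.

Trace:
#0 VA=0x240364A (r,kernel):
  L0: frame=0x16 idx=18 entry=0x18007 [P=1 RW=1 US=1 PS=0]
  L1: frame=0x18 idx=3 entry=0x19007 [P=1 RW=1 US=1 PS=0]
  ⇒ phys 0x1964A  [2 reads]
#1 VA=0x20635F (r,kernel):
  L0: frame=0x16 idx=1 entry=0x1D007 [P=1 RW=1 US=1 PS=0]
  L1: frame=0x1D idx=6 entry=0x1F007 [P=1 RW=1 US=1 PS=0]
  ⇒ phys 0x1F35F  [2 reads]
#2 VA=0x2A1AAFD (r,kernel):
  L0: frame=0x16 idx=21 entry=0x20007 [P=1 RW=1 US=1 PS=0]
  L1: frame=0x20 idx=26 entry=0x23007 [P=1 RW=1 US=1 PS=0]
  ⇒ phys 0x23AFD  [2 reads]
#3 VA=0x800ED6 (r,kernel):
  L0: frame=0x16 idx=4 entry=0x26007 [P=1 RW=1 US=1 PS=0]
  L1: frame=0x26 idx=0 entry=0x28007 [P=1 RW=1 US=1 PS=0]
  ⇒ phys 0x28ED6  [2 reads]
#4 VA=0x3016624 (r,kernel):
  L0: frame=0x16 idx=24 entry=0x2C007 [P=1 RW=1 US=1 PS=0]
  L1: frame=0x2C idx=22 entry=0x2F007 [P=1 RW=1 US=1 PS=0]
  ⇒ phys 0x2F624  [2 reads]
#5 VA=0x320D0AA (r,kernel):
  L0: frame=0x16 idx=25 entry=0x33007 [P=1 RW=1 US=1 PS=0]
  L1: frame=0x33 idx=13 entry=0x1A002 [P=0 RW=1 US=0 PS=0]
  → PAGE_NOT_PRESENT  (2 entries read)

Entries read for #4: 2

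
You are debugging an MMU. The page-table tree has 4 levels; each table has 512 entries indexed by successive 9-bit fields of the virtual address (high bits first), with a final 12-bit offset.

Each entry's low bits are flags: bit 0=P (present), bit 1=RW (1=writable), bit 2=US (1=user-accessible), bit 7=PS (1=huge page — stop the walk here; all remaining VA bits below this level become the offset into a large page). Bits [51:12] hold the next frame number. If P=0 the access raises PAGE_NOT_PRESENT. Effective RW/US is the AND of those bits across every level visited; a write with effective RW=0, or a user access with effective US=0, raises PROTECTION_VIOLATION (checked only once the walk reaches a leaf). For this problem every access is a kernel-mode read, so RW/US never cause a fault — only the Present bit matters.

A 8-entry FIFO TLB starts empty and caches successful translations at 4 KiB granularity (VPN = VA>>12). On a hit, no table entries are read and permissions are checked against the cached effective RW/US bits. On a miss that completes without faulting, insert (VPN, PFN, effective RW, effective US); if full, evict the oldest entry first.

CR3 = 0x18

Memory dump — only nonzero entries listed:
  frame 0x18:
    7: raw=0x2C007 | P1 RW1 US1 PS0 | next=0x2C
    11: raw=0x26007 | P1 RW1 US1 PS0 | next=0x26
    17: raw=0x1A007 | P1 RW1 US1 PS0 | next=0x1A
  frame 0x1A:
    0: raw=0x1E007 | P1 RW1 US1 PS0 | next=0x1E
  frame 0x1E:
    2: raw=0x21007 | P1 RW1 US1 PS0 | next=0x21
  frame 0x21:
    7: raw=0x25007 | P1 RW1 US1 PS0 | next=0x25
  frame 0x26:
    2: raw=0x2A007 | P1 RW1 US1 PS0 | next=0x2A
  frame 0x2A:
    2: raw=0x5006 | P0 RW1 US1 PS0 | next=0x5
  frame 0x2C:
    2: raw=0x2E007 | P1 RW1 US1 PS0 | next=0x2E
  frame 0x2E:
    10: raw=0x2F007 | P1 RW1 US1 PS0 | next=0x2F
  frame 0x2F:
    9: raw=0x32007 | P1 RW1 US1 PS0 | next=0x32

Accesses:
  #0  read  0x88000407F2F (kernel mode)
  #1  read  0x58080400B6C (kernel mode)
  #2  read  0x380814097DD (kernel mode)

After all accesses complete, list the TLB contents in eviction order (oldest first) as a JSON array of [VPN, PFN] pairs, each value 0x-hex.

Trace:
#0 VA=0x88000407F2F (r,kernel):
  L0: frame=0x18 idx=17 entry=0x1A007 [P=1 RW=1 US=1 PS=0]
  L1: frame=0x1A idx=0 entry=0x1E007 [P=1 RW=1 US=1 PS=0]
  L2: frame=0x1E idx=2 entry=0x21007 [P=1 RW=1 US=1 PS=0]
  L3: frame=0x21 idx=7 entry=0x25007 [P=1 RW=1 US=1 PS=0]
  ✓ 0x25F2F  — 4 lookups
#1 VA=0x58080400B6C (r,kernel):
  L0: frame=0x18 idx=11 entry=0x26007 [P=1 RW=1 US=1 PS=0]
  L1: frame=0x26 idx=2 entry=0x2A007 [P=1 RW=1 US=1 PS=0]
  L2: frame=0x2A idx=2 entry=0x5006 [P=0 RW=1 US=1 PS=0]
  → PAGE_NOT_PRESENT  (3 entries read)
#2 VA=0x380814097DD (r,kernel):
  L0: frame=0x18 idx=7 entry=0x2C007 [P=1 RW=1 US=1 PS=0]
  L1: frame=0x2C idx=2 entry=0x2E007 [P=1 RW=1 US=1 PS=0]
  L2: frame=0x2E idx=10 entry=0x2F007 [P=1 RW=1 US=1 PS=0]
  L3: frame=0x2F idx=9 entry=0x32007 [P=1 RW=1 US=1 PS=0]
  ✓ 0x327DD  — 4 lookups

TLB: [["0x88000407", "0x25"], ["0x38081409", "0x32"]]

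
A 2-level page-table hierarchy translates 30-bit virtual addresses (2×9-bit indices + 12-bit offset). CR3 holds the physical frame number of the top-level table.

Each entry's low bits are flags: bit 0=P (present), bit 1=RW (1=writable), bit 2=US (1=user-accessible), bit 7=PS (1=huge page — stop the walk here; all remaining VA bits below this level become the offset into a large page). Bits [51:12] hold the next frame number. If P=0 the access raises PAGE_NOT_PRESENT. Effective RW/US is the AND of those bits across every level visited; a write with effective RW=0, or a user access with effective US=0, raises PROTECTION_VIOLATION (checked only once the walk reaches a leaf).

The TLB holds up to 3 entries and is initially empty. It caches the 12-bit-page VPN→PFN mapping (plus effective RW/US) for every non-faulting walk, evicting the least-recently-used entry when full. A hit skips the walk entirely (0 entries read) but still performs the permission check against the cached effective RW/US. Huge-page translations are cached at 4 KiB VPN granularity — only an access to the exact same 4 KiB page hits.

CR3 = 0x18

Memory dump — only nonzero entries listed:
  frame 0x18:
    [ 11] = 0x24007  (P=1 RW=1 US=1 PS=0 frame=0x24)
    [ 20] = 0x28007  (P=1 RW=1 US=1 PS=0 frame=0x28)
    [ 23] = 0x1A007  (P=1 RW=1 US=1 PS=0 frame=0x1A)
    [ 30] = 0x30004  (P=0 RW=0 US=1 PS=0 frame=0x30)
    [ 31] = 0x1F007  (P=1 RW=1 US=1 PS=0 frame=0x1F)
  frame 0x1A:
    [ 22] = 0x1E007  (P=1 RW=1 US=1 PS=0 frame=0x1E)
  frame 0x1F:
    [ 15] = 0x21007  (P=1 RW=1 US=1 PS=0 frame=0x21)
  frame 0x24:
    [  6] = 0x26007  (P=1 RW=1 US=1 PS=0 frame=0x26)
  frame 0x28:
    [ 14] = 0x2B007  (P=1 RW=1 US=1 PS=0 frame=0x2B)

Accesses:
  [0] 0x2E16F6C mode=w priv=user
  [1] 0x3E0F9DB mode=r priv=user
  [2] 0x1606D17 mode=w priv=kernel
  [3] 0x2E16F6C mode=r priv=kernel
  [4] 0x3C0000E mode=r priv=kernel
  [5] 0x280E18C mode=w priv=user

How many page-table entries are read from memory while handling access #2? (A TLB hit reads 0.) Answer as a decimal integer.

Trace:
#0 VA=0x2E16F6C (w,user):
  L0: frame=0x18 idx=23 entry=0x1A007 [P=1 RW=1 US=1 PS=0]
  L1: frame=0x1A idx=22 entry=0x1E007 [P=1 RW=1 US=1 PS=0]
  → PA=0x1EF6C  (2 entries read)
#1 VA=0x3E0F9DB (r,user):
  L0: frame=0x18 idx=31 entry=0x1F007 [P=1 RW=1 US=1 PS=0]
  L1: frame=0x1F idx=15 entry=0x21007 [P=1 RW=1 US=1 PS=0]
  → PA=0x219DB  (2 entries read)
#2 VA=0x1606D17 (w,kernel):
  L0: frame=0x18 idx=11 entry=0x24007 [P=1 RW=1 US=1 PS=0]
  L1: frame=0x24 idx=6 entry=0x26007 [P=1 RW=1 US=1 PS=0]
  → PA=0x26D17  (2 entries read)
#3 VA=0x2E16F6C (r,kernel):
  TLB hit vpn=0x2E16 → PA=0x1EF6C
#4 VA=0x3C0000E (r,kernel):
  L0: frame=0x18 idx=30 entry=0x30004 [P=0 RW=0 US=1 PS=0]
  ⇒ fault: PAGE_NOT_PRESENT  — 1 lookups
#5 VA=0x280E18C (w,user):
  L0: frame=0x18 idx=20 entry=0x28007 [P=1 RW=1 US=1 PS=0]
  L1: frame=0x28 idx=14 entry=0x2B007 [P=1 RW=1 US=1 PS=0]
  → PA=0x2B18C  (2 entries read)

Entries read for #2: 2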